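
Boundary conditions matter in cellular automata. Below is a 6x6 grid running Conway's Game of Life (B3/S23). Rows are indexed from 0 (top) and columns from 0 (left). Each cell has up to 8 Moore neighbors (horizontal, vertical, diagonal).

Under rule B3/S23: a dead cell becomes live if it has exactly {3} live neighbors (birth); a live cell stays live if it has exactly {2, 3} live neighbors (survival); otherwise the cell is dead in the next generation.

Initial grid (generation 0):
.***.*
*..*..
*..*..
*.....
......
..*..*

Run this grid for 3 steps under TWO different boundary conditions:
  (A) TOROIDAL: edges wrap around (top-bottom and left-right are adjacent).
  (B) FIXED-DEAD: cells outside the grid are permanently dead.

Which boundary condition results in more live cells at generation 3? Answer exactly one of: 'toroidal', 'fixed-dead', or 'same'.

Answer: toroidal

Derivation:
Under TOROIDAL boundary, generation 3:
*...**
......
*....*
*..***
...*..
**.***
Population = 15

Under FIXED-DEAD boundary, generation 3:
.**.*.
*...*.
**....
......
......
......
Population = 7

Comparison: toroidal=15, fixed-dead=7 -> toroidal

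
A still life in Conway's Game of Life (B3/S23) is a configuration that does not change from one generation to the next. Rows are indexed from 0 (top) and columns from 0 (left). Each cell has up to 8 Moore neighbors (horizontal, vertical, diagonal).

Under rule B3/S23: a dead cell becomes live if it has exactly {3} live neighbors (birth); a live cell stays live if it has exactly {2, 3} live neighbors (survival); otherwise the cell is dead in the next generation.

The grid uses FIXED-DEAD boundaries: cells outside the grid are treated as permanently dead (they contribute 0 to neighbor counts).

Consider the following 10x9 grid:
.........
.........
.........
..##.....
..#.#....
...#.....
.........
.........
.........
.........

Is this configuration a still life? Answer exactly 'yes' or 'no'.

Answer: yes

Derivation:
Compute generation 1 and compare to generation 0 (given above):
Generation 1:
.........
.........
.........
..##.....
..#.#....
...#.....
.........
.........
.........
.........
The grids are IDENTICAL -> still life.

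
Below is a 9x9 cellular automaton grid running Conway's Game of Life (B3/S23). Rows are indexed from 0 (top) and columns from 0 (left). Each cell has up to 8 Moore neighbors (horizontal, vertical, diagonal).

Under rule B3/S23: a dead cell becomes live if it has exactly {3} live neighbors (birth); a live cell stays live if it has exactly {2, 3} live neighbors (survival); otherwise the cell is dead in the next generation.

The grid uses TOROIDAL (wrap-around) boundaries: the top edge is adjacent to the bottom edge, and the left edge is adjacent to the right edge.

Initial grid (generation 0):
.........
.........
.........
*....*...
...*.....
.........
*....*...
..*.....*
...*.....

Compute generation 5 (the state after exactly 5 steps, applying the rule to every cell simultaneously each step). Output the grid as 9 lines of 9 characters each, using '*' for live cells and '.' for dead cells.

Simulating step by step:
Generation 0 (given above): 8 live cells
Generation 1: 0 live cells
.........
.........
.........
.........
.........
.........
.........
.........
.........
Generation 2: 0 live cells
.........
.........
.........
.........
.........
.........
.........
.........
.........
Generation 3: 0 live cells
.........
.........
.........
.........
.........
.........
.........
.........
.........
Generation 4: 0 live cells
.........
.........
.........
.........
.........
.........
.........
.........
.........
Generation 5: 0 live cells
(generation 5 grid is the final answer)

Answer: .........
.........
.........
.........
.........
.........
.........
.........
.........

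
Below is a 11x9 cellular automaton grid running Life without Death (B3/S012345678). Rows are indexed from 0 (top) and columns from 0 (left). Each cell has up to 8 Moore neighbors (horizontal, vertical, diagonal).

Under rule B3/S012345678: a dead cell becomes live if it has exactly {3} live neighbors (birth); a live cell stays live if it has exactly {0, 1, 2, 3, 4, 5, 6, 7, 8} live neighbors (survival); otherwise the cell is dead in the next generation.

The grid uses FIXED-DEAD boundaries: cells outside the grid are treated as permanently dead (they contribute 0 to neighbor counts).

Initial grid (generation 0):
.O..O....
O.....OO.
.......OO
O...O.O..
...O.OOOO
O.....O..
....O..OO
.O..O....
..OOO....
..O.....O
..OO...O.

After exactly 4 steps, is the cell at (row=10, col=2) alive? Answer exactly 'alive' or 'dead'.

Simulating step by step:
Generation 0 (given above): 30 live cells
Generation 1: 40 live cells
.O..O....
O.....OOO
.....O.OO
O...O.O..
...OOOOOO
O...O.O..
....OO.OO
.OO.OO...
.OOOO....
.OO.O...O
..OO...O.
Generation 2: 47 live cells
.O..O..O.
O....OOOO
.....O.OO
O..OO.O..
...OOOOOO
O...O.O..
.O..OO.OO
.OO.OOO..
OOOOO....
.OO.O...O
.OOO...O.
Generation 3: 53 live cells
.O..OO.OO
O...OOOOO
.....O.OO
O..OO.O..
...OOOOOO
O...O.O..
OOO.OO.OO
.OO.OOOO.
OOOOO....
.OO.O...O
.OOO...O.
Generation 4: 58 live cells
.O..OO.OO
O...OOOOO
...O.O.OO
O..OO.O..
...OOOOOO
O.O.O.O..
OOO.OO.OO
.OO.OOOOO
OOOOO.OO.
.OO.O...O
.OOO...O.

Cell (10,2) at generation 4: 1 -> alive

Answer: alive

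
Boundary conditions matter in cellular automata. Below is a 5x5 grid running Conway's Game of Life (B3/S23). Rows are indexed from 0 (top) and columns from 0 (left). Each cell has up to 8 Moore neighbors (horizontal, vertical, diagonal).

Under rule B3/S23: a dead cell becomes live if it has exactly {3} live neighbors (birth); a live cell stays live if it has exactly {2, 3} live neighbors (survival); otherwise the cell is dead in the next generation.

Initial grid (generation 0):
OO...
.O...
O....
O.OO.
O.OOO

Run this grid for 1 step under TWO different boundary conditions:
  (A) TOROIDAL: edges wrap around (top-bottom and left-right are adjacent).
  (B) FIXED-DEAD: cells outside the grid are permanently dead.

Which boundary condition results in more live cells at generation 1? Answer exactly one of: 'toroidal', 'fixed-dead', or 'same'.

Under TOROIDAL boundary, generation 1:
...O.
.O...
O.O.O
O.O..
.....
Population = 7

Under FIXED-DEAD boundary, generation 1:
OO...
.O...
O.O..
O.O.O
..O.O
Population = 10

Comparison: toroidal=7, fixed-dead=10 -> fixed-dead

Answer: fixed-dead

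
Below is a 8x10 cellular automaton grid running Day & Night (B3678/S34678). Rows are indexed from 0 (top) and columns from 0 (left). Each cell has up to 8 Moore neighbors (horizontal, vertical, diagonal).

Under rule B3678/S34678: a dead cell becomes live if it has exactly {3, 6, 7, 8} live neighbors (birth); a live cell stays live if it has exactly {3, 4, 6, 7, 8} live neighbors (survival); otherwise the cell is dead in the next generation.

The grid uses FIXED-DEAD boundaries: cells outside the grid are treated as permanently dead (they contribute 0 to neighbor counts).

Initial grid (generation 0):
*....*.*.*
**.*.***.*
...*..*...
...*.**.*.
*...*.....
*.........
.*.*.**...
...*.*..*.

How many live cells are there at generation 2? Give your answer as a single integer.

Simulating step by step:
Generation 0 (given above): 27 live cells
Generation 1: 15 live cells
.*..*.....
..*..*.*..
........*.
.....*.*..
.....*....
.*..**....
..*.......
..*...*...
Generation 2: 6 live cells
..........
..........
.......*..
......*...
.....*....
..........
.*.*.*....
..........
Population at generation 2: 6

Answer: 6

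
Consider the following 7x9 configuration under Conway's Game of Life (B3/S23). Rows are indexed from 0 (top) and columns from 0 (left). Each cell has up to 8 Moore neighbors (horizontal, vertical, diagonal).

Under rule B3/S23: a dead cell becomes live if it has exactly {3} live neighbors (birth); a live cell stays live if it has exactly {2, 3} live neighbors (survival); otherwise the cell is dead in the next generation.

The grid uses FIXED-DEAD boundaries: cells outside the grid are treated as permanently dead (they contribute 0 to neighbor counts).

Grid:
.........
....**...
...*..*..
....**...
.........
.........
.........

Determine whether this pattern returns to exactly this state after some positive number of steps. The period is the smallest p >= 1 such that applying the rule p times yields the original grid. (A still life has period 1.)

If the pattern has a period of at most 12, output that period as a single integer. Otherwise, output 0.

Simulating and comparing each generation to the original:
Gen 0 (original, given above): 6 live cells
Gen 1: 6 live cells, MATCHES original -> period = 1

Answer: 1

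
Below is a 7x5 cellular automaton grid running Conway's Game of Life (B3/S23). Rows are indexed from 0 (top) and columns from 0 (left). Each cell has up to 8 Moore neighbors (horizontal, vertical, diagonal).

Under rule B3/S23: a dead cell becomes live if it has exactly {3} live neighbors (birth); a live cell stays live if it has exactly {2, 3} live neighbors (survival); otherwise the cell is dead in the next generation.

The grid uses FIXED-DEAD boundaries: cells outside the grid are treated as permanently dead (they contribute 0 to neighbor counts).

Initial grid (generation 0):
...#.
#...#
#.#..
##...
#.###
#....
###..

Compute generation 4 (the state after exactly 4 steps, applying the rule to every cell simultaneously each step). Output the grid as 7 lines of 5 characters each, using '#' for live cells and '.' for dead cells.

Answer: .....
.....
##...
#....
##...
#....
##...

Derivation:
Simulating step by step:
Generation 0 (given above): 15 live cells
Generation 1: 10 live cells
.....
.#.#.
#....
#....
#.##.
#....
##...
Generation 2: 8 live cells
.....
.....
##...
#....
#....
#.#..
##...
Generation 3: 7 live cells
.....
.....
##...
#....
#....
#....
##...
Generation 4: 8 live cells
(generation 4 grid is the final answer)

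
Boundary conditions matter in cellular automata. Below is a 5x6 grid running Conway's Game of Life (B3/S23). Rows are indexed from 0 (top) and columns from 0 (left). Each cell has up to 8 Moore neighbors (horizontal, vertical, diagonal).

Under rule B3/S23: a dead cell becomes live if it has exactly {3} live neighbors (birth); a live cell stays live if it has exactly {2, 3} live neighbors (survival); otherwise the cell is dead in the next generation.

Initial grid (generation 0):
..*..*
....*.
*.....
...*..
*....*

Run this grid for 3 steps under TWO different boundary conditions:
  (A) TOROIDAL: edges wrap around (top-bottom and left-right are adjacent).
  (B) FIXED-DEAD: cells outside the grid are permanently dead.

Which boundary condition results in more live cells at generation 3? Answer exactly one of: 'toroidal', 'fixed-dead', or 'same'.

Under TOROIDAL boundary, generation 3:
*....*
*...*.
.*....
**....
......
Population = 7

Under FIXED-DEAD boundary, generation 3:
......
......
......
......
......
Population = 0

Comparison: toroidal=7, fixed-dead=0 -> toroidal

Answer: toroidal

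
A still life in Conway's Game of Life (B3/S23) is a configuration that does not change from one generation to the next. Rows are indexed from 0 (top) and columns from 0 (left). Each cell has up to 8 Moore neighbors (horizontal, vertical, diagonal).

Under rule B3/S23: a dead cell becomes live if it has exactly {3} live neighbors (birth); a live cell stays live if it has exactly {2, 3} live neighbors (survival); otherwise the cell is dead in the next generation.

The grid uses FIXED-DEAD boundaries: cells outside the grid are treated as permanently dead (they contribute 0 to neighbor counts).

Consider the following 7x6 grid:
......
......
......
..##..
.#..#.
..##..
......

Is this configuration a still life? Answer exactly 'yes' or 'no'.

Answer: yes

Derivation:
Compute generation 1 and compare to generation 0 (given above):
Generation 1:
......
......
......
..##..
.#..#.
..##..
......
The grids are IDENTICAL -> still life.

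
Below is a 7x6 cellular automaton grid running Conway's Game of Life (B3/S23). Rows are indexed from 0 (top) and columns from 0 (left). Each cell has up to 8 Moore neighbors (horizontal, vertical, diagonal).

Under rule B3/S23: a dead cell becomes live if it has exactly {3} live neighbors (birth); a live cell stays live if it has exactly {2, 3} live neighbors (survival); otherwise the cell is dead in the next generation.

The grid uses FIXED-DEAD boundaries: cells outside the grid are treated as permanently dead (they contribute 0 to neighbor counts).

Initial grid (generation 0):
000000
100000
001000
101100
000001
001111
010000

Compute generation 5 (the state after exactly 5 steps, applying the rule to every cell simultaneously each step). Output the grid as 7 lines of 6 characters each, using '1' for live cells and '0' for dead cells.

Answer: 000000
000100
011110
010101
000101
010011
010000

Derivation:
Simulating step by step:
Generation 0 (given above): 11 live cells
Generation 1: 14 live cells
000000
000000
001100
011100
010001
001111
001110
Generation 2: 11 live cells
000000
000000
010100
010110
010001
010001
001001
Generation 3: 13 live cells
000000
000000
000110
110110
110001
011011
000000
Generation 4: 13 live cells
000000
000000
001110
110101
000001
111011
000000
Generation 5: 14 live cells
(generation 5 grid is the final answer)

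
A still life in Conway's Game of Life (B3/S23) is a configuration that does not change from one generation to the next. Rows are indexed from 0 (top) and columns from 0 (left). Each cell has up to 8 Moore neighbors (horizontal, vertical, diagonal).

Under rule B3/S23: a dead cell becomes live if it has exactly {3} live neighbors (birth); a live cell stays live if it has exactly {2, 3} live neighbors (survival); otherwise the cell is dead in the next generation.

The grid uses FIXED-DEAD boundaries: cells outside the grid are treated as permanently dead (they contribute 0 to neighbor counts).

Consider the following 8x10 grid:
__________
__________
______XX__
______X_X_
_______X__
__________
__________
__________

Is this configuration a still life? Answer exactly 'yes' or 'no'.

Compute generation 1 and compare to generation 0 (given above):
Generation 1:
__________
__________
______XX__
______X_X_
_______X__
__________
__________
__________
The grids are IDENTICAL -> still life.

Answer: yes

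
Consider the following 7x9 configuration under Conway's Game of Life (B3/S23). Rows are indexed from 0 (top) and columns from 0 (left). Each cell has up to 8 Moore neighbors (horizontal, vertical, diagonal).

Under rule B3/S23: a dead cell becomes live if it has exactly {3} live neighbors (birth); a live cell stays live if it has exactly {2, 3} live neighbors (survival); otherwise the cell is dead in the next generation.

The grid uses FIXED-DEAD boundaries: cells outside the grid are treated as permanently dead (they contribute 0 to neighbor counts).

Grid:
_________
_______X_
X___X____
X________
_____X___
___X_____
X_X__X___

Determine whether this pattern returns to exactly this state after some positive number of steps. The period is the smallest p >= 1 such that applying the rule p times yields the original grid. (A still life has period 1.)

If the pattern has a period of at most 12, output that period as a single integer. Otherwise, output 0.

Answer: 0

Derivation:
Simulating and comparing each generation to the original:
Gen 0 (original, given above): 9 live cells
Gen 1: 1 live cells, differs from original
Gen 2: 0 live cells, differs from original
Gen 3: 0 live cells, differs from original
Gen 4: 0 live cells, differs from original
Gen 5: 0 live cells, differs from original
Gen 6: 0 live cells, differs from original
Gen 7: 0 live cells, differs from original
Gen 8: 0 live cells, differs from original
Gen 9: 0 live cells, differs from original
Gen 10: 0 live cells, differs from original
Gen 11: 0 live cells, differs from original
Gen 12: 0 live cells, differs from original
No period found within 12 steps.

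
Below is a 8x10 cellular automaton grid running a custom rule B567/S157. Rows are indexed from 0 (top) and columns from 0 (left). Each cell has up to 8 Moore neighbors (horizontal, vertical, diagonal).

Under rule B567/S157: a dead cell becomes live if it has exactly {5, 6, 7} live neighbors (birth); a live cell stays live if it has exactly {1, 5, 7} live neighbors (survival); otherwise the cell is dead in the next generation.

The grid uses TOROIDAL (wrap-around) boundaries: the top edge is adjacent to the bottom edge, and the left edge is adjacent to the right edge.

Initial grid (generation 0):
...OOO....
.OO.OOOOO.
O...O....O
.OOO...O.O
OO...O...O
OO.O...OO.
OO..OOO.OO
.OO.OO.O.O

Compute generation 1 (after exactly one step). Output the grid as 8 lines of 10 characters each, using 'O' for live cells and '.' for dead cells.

Answer: ..OO..O...
...OOO....
.OOO....O.
O.........
.OO.....O.
OO.O.....O
.OO....OOO
O..O..O...

Derivation:
Simulating step by step:
Generation 0 (given above): 40 live cells
Generation 1: 26 live cells
(generation 1 grid is the final answer)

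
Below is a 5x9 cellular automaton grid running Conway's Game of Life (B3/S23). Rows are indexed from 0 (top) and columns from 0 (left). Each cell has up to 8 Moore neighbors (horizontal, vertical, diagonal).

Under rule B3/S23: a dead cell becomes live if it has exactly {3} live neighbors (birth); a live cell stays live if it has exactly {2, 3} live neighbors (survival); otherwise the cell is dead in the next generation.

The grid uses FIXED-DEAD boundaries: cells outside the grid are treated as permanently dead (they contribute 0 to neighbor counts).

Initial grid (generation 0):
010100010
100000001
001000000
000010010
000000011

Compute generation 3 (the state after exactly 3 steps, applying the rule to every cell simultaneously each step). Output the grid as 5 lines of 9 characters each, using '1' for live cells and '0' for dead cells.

Answer: 000000000
000000000
000000000
000000011
000000011

Derivation:
Simulating step by step:
Generation 0 (given above): 10 live cells
Generation 1: 6 live cells
000000000
011000000
000000000
000000011
000000011
Generation 2: 4 live cells
000000000
000000000
000000000
000000011
000000011
Generation 3: 4 live cells
(generation 3 grid is the final answer)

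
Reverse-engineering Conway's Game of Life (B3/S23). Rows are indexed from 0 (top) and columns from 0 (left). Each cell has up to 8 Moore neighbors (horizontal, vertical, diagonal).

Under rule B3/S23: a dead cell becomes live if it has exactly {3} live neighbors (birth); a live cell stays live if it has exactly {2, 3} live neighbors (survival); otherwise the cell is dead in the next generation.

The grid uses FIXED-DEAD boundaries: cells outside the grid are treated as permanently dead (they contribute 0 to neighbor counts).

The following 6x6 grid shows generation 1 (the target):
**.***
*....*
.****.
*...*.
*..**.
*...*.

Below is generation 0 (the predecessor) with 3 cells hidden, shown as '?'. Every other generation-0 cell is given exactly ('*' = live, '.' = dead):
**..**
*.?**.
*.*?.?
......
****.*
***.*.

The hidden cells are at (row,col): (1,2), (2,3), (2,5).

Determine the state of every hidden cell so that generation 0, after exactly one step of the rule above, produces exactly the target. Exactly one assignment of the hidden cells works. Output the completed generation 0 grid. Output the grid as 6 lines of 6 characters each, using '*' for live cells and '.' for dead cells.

Hidden generation-0 cells (in order): (1,2), (2,3), (2,5).
A hidden cell only influences target cells in its own 3x3 neighborhood. Try each of the 2^3 = 8 assignments, step the completed generation 0 forward once under B3/S23, and compare with the target:
  (1,2)=. (2,3)=. (2,5)=. -> step gives (1,2)='*' but target has '.' -> reject
  (1,2)=. (2,3)=. (2,5)=* -> step gives (1,2)='*' but target has '.' -> reject
  (1,2)=. (2,3)=* (2,5)=. -> step reproduces the target at every cell -> ACCEPT
  (1,2)=. (2,3)=* (2,5)=* -> step gives (1,5)='.' but target has '*' -> reject
  (1,2)=* (2,3)=. (2,5)=. -> step gives (0,2)='*' but target has '.' -> reject
  (1,2)=* (2,3)=. (2,5)=* -> step gives (0,2)='*' but target has '.' -> reject
  (1,2)=* (2,3)=* (2,5)=. -> step gives (0,2)='*' but target has '.' -> reject
  (1,2)=* (2,3)=* (2,5)=* -> step gives (0,2)='*' but target has '.' -> reject
Unique solution: (1,2)=dead, (2,3)=live, (2,5)=dead.
Check: live-neighbor counts of every cell in the completed generation 0:
222332
354443
132331
355431
354331
354422
Applying B3/S23 to generation 0 with these counts gives:
**.***
*....*
.****.
*...*.
*..**.
*...*.
which matches the target exactly.

Answer: **..**
*..**.
*.**..
......
****.*
***.*.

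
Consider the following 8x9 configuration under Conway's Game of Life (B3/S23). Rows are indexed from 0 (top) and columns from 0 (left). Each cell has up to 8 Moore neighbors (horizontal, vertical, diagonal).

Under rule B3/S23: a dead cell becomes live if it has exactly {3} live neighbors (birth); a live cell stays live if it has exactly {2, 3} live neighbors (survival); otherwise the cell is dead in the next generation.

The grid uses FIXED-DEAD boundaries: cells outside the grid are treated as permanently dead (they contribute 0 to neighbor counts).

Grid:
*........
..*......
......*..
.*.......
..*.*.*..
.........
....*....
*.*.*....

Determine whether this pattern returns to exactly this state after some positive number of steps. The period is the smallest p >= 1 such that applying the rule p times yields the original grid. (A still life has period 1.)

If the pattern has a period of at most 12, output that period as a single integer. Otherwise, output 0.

Answer: 0

Derivation:
Simulating and comparing each generation to the original:
Gen 0 (original, given above): 11 live cells
Gen 1: 5 live cells, differs from original
Gen 2: 4 live cells, differs from original
Gen 3: 2 live cells, differs from original
Gen 4: 0 live cells, differs from original
Gen 5: 0 live cells, differs from original
Gen 6: 0 live cells, differs from original
Gen 7: 0 live cells, differs from original
Gen 8: 0 live cells, differs from original
Gen 9: 0 live cells, differs from original
Gen 10: 0 live cells, differs from original
Gen 11: 0 live cells, differs from original
Gen 12: 0 live cells, differs from original
No period found within 12 steps.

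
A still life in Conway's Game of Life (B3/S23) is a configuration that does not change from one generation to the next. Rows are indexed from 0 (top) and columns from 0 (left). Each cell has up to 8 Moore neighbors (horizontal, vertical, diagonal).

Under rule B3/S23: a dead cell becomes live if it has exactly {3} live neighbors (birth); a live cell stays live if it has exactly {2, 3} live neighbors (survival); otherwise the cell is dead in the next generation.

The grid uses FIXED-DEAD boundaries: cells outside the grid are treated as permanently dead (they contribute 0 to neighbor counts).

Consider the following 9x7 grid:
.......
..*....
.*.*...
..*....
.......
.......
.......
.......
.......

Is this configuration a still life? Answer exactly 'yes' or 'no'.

Compute generation 1 and compare to generation 0 (given above):
Generation 1:
.......
..*....
.*.*...
..*....
.......
.......
.......
.......
.......
The grids are IDENTICAL -> still life.

Answer: yes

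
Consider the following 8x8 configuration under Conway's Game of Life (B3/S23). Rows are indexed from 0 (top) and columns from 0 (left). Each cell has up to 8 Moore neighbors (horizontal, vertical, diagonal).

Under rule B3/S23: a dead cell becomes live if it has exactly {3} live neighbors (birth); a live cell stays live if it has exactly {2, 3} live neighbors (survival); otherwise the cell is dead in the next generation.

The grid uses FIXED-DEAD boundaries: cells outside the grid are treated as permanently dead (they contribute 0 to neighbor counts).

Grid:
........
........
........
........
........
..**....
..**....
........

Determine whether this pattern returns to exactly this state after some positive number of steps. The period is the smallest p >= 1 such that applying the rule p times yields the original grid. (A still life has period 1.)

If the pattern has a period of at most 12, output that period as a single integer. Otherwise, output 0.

Answer: 1

Derivation:
Simulating and comparing each generation to the original:
Gen 0 (original, given above): 4 live cells
Gen 1: 4 live cells, MATCHES original -> period = 1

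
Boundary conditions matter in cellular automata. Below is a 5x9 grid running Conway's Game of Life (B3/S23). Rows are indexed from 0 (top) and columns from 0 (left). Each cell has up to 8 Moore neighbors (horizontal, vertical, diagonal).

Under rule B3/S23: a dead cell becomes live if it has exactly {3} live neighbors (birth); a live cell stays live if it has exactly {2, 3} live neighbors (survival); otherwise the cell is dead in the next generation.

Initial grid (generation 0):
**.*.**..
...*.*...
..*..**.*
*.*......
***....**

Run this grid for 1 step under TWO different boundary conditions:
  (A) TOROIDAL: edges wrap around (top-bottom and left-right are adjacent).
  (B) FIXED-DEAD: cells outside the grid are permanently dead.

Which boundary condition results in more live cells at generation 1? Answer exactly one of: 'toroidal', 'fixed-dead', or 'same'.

Under TOROIDAL boundary, generation 1:
...*.***.
**.*...*.
.******..
..**..*..
...*..**.
Population = 20

Under FIXED-DEAD boundary, generation 1:
..*..**..
.*.*...*.
.******..
*.**..*.*
*.*......
Population = 19

Comparison: toroidal=20, fixed-dead=19 -> toroidal

Answer: toroidal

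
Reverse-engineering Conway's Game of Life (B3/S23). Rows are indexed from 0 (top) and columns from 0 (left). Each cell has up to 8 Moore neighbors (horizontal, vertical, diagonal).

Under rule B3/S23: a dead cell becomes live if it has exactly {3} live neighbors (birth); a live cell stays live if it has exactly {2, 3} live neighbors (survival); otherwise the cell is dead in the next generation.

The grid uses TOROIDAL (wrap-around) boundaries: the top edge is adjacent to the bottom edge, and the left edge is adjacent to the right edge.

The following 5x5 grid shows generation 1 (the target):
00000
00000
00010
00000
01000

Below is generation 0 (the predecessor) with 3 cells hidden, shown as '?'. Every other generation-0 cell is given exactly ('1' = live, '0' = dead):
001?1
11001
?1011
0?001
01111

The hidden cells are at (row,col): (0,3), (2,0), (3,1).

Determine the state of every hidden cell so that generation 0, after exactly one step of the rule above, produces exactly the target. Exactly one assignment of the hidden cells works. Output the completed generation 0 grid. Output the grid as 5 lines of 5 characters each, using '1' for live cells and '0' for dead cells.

Answer: 00111
11001
11011
01001
01111

Derivation:
Hidden generation-0 cells (in order): (0,3), (2,0), (3,1).
A hidden cell only influences target cells in its own 3x3 neighborhood. Try each of the 2^3 = 8 assignments, step the completed generation 0 forward once under B3/S23, and compare with the target:
  (0,3)=0 (2,0)=0 (3,1)=0 -> step gives (1,1)='1' but target has '0' -> reject
  (0,3)=0 (2,0)=0 (3,1)=1 -> step gives (1,1)='1' but target has '0' -> reject
  (0,3)=0 (2,0)=1 (3,1)=0 -> step gives (2,1)='1' but target has '0' -> reject
  (0,3)=0 (2,0)=1 (3,1)=1 -> step gives (4,4)='1' but target has '0' -> reject
  (0,3)=1 (2,0)=0 (3,1)=0 -> step gives (1,1)='1' but target has '0' -> reject
  (0,3)=1 (2,0)=0 (3,1)=1 -> step gives (1,1)='1' but target has '0' -> reject
  (0,3)=1 (2,0)=1 (3,1)=0 -> step gives (2,1)='1' but target has '0' -> reject
  (0,3)=1 (2,0)=1 (3,1)=1 -> step reproduces the target at every cell -> ACCEPT
Unique solution: (0,3)=live, (2,0)=live, (3,1)=live.
Check: live-neighbor counts of every cell in the completed generation 0:
65565
64566
74435
74665
53564
Applying B3/S23 to generation 0 with these counts gives:
00000
00000
00010
00000
01000
which matches the target exactly.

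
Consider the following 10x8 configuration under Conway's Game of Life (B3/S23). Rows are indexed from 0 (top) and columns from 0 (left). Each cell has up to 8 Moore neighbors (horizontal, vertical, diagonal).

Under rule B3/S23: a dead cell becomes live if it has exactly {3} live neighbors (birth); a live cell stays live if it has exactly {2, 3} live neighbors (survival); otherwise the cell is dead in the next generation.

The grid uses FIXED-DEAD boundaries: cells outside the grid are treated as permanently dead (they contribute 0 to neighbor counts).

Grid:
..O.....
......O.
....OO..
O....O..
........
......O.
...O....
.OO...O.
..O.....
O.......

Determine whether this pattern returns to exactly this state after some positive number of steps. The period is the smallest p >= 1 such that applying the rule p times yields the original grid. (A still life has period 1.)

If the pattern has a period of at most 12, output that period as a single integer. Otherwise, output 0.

Answer: 0

Derivation:
Simulating and comparing each generation to the original:
Gen 0 (original, given above): 13 live cells
Gen 1: 11 live cells, differs from original
Gen 2: 14 live cells, differs from original
Gen 3: 15 live cells, differs from original
Gen 4: 20 live cells, differs from original
Gen 5: 20 live cells, differs from original
Gen 6: 26 live cells, differs from original
Gen 7: 20 live cells, differs from original
Gen 8: 24 live cells, differs from original
Gen 9: 27 live cells, differs from original
Gen 10: 28 live cells, differs from original
Gen 11: 27 live cells, differs from original
Gen 12: 26 live cells, differs from original
No period found within 12 steps.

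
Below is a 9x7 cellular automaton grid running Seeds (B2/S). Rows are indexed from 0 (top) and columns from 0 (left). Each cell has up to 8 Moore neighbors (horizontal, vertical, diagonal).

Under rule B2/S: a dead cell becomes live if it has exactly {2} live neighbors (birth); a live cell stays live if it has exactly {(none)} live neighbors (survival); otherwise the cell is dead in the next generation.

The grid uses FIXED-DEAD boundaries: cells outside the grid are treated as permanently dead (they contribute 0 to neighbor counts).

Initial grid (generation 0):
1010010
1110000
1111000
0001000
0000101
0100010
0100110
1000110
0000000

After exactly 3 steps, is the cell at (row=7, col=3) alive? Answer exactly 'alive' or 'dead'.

Answer: alive

Derivation:
Simulating step by step:
Generation 0 (given above): 21 live cells
Generation 1: 17 live cells
0001000
0000100
0000100
1000010
0011000
1011000
0011000
0101001
0000110
Generation 2: 10 live cells
0000100
0000010
0001000
0110000
1000000
0000000
1000000
0000000
0011001
Generation 3: 12 live cells
0000010
0001000
0100100
1001000
0010000
1100000
0000000
0111000
0000000

Cell (7,3) at generation 3: 1 -> alive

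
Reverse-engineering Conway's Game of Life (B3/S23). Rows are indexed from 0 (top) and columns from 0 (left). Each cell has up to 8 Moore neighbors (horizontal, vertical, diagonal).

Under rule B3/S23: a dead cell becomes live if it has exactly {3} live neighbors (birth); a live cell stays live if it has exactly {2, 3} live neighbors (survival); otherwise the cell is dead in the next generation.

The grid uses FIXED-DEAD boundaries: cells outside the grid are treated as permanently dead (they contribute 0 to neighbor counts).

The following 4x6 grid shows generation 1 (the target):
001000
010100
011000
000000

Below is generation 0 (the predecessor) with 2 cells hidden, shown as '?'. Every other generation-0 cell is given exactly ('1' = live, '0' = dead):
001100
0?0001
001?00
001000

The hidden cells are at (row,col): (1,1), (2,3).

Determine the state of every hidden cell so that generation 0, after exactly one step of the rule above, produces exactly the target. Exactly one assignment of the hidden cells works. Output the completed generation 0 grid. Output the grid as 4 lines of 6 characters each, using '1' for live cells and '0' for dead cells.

Hidden generation-0 cells (in order): (1,1), (2,3).
A hidden cell only influences target cells in its own 3x3 neighborhood. Try each of the 2^2 = 4 assignments, step the completed generation 0 forward once under B3/S23, and compare with the target:
  (1,1)=0 (2,3)=0 -> step gives (0,2)='0' but target has '1' -> reject
  (1,1)=0 (2,3)=1 -> step gives (0,2)='0' but target has '1' -> reject
  (1,1)=1 (2,3)=0 -> step reproduces the target at every cell -> ACCEPT
  (1,1)=1 (2,3)=1 -> step gives (1,3)='0' but target has '1' -> reject
Unique solution: (1,1)=live, (2,3)=dead.
Check: live-neighbor counts of every cell in the completed generation 0:
122121
124320
132211
021200
Applying B3/S23 to generation 0 with these counts gives:
001000
010100
011000
000000
which matches the target exactly.

Answer: 001100
010001
001000
001000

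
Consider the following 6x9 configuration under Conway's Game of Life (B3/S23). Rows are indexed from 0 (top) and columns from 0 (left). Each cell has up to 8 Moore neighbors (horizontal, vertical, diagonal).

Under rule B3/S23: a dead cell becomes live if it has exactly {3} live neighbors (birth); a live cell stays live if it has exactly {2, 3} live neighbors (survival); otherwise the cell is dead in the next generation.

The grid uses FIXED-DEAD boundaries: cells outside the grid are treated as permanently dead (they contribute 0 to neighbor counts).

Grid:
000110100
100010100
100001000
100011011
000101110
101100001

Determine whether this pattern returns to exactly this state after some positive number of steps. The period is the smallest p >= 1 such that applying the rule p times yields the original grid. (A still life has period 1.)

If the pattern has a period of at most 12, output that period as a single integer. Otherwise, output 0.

Simulating and comparing each generation to the original:
Gen 0 (original, given above): 21 live cells
Gen 1: 19 live cells, differs from original
Gen 2: 21 live cells, differs from original
Gen 3: 15 live cells, differs from original
Gen 4: 10 live cells, differs from original
Gen 5: 9 live cells, differs from original
Gen 6: 10 live cells, differs from original
Gen 7: 13 live cells, differs from original
Gen 8: 11 live cells, differs from original
Gen 9: 14 live cells, differs from original
Gen 10: 6 live cells, differs from original
Gen 11: 0 live cells, differs from original
Gen 12: 0 live cells, differs from original
No period found within 12 steps.

Answer: 0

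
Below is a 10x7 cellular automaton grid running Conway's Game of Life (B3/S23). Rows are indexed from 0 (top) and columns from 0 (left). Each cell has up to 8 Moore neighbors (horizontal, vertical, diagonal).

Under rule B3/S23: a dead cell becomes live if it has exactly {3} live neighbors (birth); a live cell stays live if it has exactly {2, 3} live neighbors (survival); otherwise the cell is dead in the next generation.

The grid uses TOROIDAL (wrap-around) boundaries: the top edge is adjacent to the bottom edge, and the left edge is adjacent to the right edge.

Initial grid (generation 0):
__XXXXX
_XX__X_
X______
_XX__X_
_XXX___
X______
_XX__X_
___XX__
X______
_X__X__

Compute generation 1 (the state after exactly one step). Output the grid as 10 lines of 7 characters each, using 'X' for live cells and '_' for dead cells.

Answer: X_____X
XXX__X_
X_____X
X__X___
X__X___
X__X___
_XXXX__
_XXXX__
___XX__
XXX_X_X

Derivation:
Simulating step by step:
Generation 0 (given above): 24 live cells
Generation 1: 29 live cells
(generation 1 grid is the final answer)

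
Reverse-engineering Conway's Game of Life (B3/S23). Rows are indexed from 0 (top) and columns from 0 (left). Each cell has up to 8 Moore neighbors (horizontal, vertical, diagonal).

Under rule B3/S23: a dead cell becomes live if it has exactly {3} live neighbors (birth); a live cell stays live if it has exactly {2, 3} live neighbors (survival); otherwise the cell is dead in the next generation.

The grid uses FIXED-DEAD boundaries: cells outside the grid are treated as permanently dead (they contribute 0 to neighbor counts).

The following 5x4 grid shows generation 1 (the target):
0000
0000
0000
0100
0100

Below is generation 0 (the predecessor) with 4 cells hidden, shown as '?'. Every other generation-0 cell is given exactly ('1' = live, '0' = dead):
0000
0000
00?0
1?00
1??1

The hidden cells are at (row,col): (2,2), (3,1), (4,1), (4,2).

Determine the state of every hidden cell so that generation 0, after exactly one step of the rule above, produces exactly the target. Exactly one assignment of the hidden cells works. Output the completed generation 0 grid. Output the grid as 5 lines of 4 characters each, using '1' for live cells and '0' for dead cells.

Hidden generation-0 cells (in order): (2,2), (3,1), (4,1), (4,2).
A hidden cell only influences target cells in its own 3x3 neighborhood. Try each of the 2^4 = 16 assignments, step the completed generation 0 forward once under B3/S23, and compare with the target:
  (2,2)=0 (3,1)=0 (4,1)=0 (4,2)=0 -> step gives (3,1)='0' but target has '1' -> reject
  (2,2)=0 (3,1)=0 (4,1)=0 (4,2)=1 -> step reproduces the target at every cell -> ACCEPT
  (2,2)=0 (3,1)=0 (4,1)=1 (4,2)=0 -> step gives (3,0)='1' but target has '0' -> reject
  (2,2)=0 (3,1)=0 (4,1)=1 (4,2)=1 -> step gives (3,0)='1' but target has '0' -> reject
  (2,2)=0 (3,1)=1 (4,1)=0 (4,2)=0 -> step gives (3,0)='1' but target has '0' -> reject
  (2,2)=0 (3,1)=1 (4,1)=0 (4,2)=1 -> step gives (3,0)='1' but target has '0' -> reject
  (2,2)=0 (3,1)=1 (4,1)=1 (4,2)=0 -> step gives (3,0)='1' but target has '0' -> reject
  (2,2)=0 (3,1)=1 (4,1)=1 (4,2)=1 -> step gives (3,0)='1' but target has '0' -> reject
  (2,2)=1 (3,1)=0 (4,1)=0 (4,2)=0 -> step gives (4,1)='0' but target has '1' -> reject
  (2,2)=1 (3,1)=0 (4,1)=0 (4,2)=1 -> step gives (3,1)='0' but target has '1' -> reject
  (2,2)=1 (3,1)=0 (4,1)=1 (4,2)=0 -> step gives (3,0)='1' but target has '0' -> reject
  (2,2)=1 (3,1)=0 (4,1)=1 (4,2)=1 -> step gives (3,0)='1' but target has '0' -> reject
  (2,2)=1 (3,1)=1 (4,1)=0 (4,2)=0 -> step gives (2,1)='1' but target has '0' -> reject
  (2,2)=1 (3,1)=1 (4,1)=0 (4,2)=1 -> step gives (2,1)='1' but target has '0' -> reject
  (2,2)=1 (3,1)=1 (4,1)=1 (4,2)=0 -> step gives (2,1)='1' but target has '0' -> reject
  (2,2)=1 (3,1)=1 (4,1)=1 (4,2)=1 -> step gives (2,1)='1' but target has '0' -> reject
Unique solution: (2,2)=dead, (3,1)=dead, (4,1)=dead, (4,2)=live.
Check: live-neighbor counts of every cell in the completed generation 0:
0000
0000
1100
1322
1311
Applying B3/S23 to generation 0 with these counts gives:
0000
0000
0000
0100
0100
which matches the target exactly.

Answer: 0000
0000
0000
1000
1011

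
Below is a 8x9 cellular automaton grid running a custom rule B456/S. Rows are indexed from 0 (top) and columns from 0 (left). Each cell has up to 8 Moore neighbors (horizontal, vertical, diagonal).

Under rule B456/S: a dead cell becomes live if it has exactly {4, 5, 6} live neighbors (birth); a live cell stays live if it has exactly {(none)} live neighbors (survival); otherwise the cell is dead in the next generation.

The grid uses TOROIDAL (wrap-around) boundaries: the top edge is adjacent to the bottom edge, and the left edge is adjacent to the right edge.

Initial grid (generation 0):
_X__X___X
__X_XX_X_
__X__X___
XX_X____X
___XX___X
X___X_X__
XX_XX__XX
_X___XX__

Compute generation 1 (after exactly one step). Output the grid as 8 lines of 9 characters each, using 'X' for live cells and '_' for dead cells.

Answer: _____XX__
___X_____
_X_XX____
__X_X____
X________
___X_X_XX
_____XX__
X_X_X__XX

Derivation:
Simulating step by step:
Generation 0 (given above): 28 live cells
Generation 1: 20 live cells
(generation 1 grid is the final answer)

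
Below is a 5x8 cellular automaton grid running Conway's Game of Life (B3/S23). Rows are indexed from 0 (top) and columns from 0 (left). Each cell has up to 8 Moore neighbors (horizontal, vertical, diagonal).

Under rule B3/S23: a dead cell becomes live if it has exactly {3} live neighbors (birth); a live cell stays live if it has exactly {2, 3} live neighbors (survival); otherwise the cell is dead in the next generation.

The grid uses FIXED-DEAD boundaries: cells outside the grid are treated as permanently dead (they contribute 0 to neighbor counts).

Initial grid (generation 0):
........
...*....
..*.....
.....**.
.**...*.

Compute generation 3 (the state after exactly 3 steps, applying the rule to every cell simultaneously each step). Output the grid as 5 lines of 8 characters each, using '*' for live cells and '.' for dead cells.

Simulating step by step:
Generation 0 (given above): 7 live cells
Generation 1: 6 live cells
........
........
........
.**..**.
.....**.
Generation 2: 4 live cells
........
........
........
.....**.
.....**.
Generation 3: 4 live cells
(generation 3 grid is the final answer)

Answer: ........
........
........
.....**.
.....**.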